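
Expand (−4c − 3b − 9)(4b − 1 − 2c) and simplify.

(−4c − 3b − 9)(4b − 1 − 2c)
= −16bc + 4c + 8c² − 12b² + 3b + 6bc − 36b + 9 + 18c    [distributive law]
= −10bc + 22c + 8c² − 12b² − 33b + 9    [combine like terms]

−10bc + 22c + 8c² − 12b² − 33b + 9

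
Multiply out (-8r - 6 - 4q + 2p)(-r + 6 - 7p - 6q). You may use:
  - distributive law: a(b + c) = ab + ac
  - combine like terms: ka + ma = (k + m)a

(-8r - 6 - 4q + 2p)(-r + 6 - 7p - 6q)
= 8r² - 48r + 56pr + 48qr + 6r - 36 + 42p + 36q + 4qr - 24q + 28pq + 24q² - 2pr + 12p - 14p² - 12pq    [distributive law]
= 8r² - 42r + 54pr + 52qr - 36 + 54p + 12q + 16pq + 24q² - 14p²    [combine like terms]

8r² - 42r + 54pr + 52qr - 36 + 54p + 12q + 16pq + 24q² - 14p²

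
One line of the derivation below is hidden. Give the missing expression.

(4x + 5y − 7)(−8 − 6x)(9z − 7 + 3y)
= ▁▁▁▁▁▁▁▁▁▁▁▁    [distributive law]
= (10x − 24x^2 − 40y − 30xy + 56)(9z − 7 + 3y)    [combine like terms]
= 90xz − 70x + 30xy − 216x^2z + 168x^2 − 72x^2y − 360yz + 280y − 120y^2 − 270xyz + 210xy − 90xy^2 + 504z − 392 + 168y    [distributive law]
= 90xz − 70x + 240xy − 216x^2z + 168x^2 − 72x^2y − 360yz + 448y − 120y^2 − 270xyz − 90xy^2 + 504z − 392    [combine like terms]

After distributive law, the bracketed line is:

(−32x − 24x^2 − 40y − 30xy + 56 + 42x)(9z − 7 + 3y)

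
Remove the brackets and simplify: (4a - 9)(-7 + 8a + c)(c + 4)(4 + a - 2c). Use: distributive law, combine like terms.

491ac - 212a²c + 175ac² - 1348a + 112a² + 32a³c - 60a²c² + 128a³ - 8ac³ - 396c - 90c² + 1008 + 18c³

(4a - 9)(-7 + 8a + c)(c + 4)(4 + a - 2c)
= (-28a + 32a² + 4ac + 63 - 72a - 9c)(c + 4)(4 + a - 2c)    [distributive law]
= (-100a + 32a² + 4ac + 63 - 9c)(c + 4)(4 + a - 2c)    [combine like terms]
= (-100ac - 400a + 32a²c + 128a² + 4ac² + 16ac + 63c + 252 - 9c² - 36c)(4 + a - 2c)    [distributive law]
= (-84ac - 400a + 32a²c + 128a² + 4ac² + 27c + 252 - 9c²)(4 + a - 2c)    [combine like terms]
= -336ac - 84a²c + 168ac² - 1600a - 400a² + 800ac + 128a²c + 32a³c - 64a²c² + 512a² + 128a³ - 256a²c + 16ac² + 4a²c² - 8ac³ + 108c + 27ac - 54c² + 1008 + 252a - 504c - 36c² - 9ac² + 18c³    [distributive law]
= 491ac - 212a²c + 175ac² - 1348a + 112a² + 32a³c - 60a²c² + 128a³ - 8ac³ - 396c - 90c² + 1008 + 18c³    [combine like terms]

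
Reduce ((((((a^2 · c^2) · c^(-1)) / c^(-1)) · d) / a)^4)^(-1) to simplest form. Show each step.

a^(-4)c^(-8)d^(-4)

((((((a^2 · c^2) · c^(-1)) / c^(-1)) · d) / a)^4)^(-1)
= (((((a^2 · c^2) · c^(-1)) / c^(-1)) · d) / a)^(-4)    [power of a power]
= (((((a^2 · c^2) · c^(-1)) / c^(-1)) · d)^(-4)) / (a^(-4))    [power of a quotient]
= (((((a^2 · c^2) · c^(-1)) / c^(-1))^(-4)) · (d^(-4))) / (a^(-4))    [power of a product]
= (((((a^2 · c^2) · c^(-1))^(-4)) / ((c^(-1))^(-4))) · (d^(-4))) / (a^(-4))    [power of a quotient]
= (((((a^2 · c^2)^(-4)) · ((c^(-1))^(-4))) / ((c^(-1))^(-4))) · (d^(-4))) / (a^(-4))    [power of a product]
= ((((((a^2)^(-4)) · ((c^2)^(-4))) · ((c^(-1))^(-4))) / ((c^(-1))^(-4))) · (d^(-4))) / (a^(-4))    [power of a product]
= ((((a^(-8) · ((c^2)^(-4))) · ((c^(-1))^(-4))) / ((c^(-1))^(-4))) · (d^(-4))) / (a^(-4))    [power of a power]
= ((((a^(-8) · c^(-8)) · ((c^(-1))^(-4))) / ((c^(-1))^(-4))) · (d^(-4))) / (a^(-4))    [power of a power]
= ((((a^(-8) · c^(-8)) · c^4) / ((c^(-1))^(-4))) · (d^(-4))) / (a^(-4))    [power of a power]
= ((((a^(-8) · c^(-8)) · c^4) / c^4) · (d^(-4))) / (a^(-4))    [power of a power]
= a^(-4)c^(-8)d^(-4)    [quotient of powers; product of powers]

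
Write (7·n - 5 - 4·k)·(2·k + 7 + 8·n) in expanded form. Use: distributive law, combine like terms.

(7·n - 5 - 4·k)·(2·k + 7 + 8·n)
= 14·k·n + 49·n + 56·n^2 - 10·k - 35 - 40·n - 8·k^2 - 28·k - 32·k·n    [distributive law]
= -18·k·n + 9·n + 56·n^2 - 38·k - 35 - 8·k^2    [combine like terms]

-18·k·n + 9·n + 56·n^2 - 38·k - 35 - 8·k^2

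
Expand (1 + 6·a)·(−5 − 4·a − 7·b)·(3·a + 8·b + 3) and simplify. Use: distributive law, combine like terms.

(1 + 6·a)·(−5 − 4·a − 7·b)·(3·a + 8·b + 3)
= (−5 − 4·a − 7·b − 30·a − 24·a^2 − 42·a·b)·(3·a + 8·b + 3)    [distributive law]
= (−5 − 34·a − 7·b − 24·a^2 − 42·a·b)·(3·a + 8·b + 3)    [combine like terms]
= −15·a − 40·b − 15 − 102·a^2 − 272·a·b − 102·a − 21·a·b − 56·b^2 − 21·b − 72·a^3 − 192·a^2·b − 72·a^2 − 126·a^2·b − 336·a·b^2 − 126·a·b    [distributive law]
= −117·a − 61·b − 15 − 174·a^2 − 419·a·b − 56·b^2 − 72·a^3 − 318·a^2·b − 336·a·b^2    [combine like terms]

−117·a − 61·b − 15 − 174·a^2 − 419·a·b − 56·b^2 − 72·a^3 − 318·a^2·b − 336·a·b^2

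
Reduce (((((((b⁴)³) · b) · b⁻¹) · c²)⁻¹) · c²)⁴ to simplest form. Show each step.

b⁻⁴⁸

(((((((b⁴)³) · b) · b⁻¹) · c²)⁻¹) · c²)⁴
= (((((((b⁴)³) · b) · b⁻¹) · c²)⁻¹)⁴) · ((c²)⁴)    [power of a product]
= ((((((b⁴)³) · b) · b⁻¹) · c²)⁻⁴) · ((c²)⁴)    [power of a power]
= ((((((b⁴)³) · b) · b⁻¹)⁻⁴) · ((c²)⁻⁴)) · ((c²)⁴)    [power of a product]
= ((((((b⁴)³) · b)⁻⁴) · ((b⁻¹)⁻⁴)) · ((c²)⁻⁴)) · ((c²)⁴)    [power of a product]
= ((((((b⁴)³)⁻⁴) · (b⁻⁴)) · ((b⁻¹)⁻⁴)) · ((c²)⁻⁴)) · ((c²)⁴)    [power of a product]
= (((((b⁴)⁻¹²) · (b⁻⁴)) · ((b⁻¹)⁻⁴)) · ((c²)⁻⁴)) · ((c²)⁴)    [power of a power]
= (((b⁻⁴⁸ · (b⁻⁴)) · ((b⁻¹)⁻⁴)) · ((c²)⁻⁴)) · ((c²)⁴)    [power of a power]
= ((b⁻⁵² · ((b⁻¹)⁻⁴)) · ((c²)⁻⁴)) · ((c²)⁴)    [product of powers]
= ((b⁻⁵² · b⁴) · ((c²)⁻⁴)) · ((c²)⁴)    [power of a power]
= (b⁻⁴⁸ · ((c²)⁻⁴)) · ((c²)⁴)    [product of powers]
= (b⁻⁴⁸ · c⁻⁸) · ((c²)⁴)    [power of a power]
= (b⁻⁴⁸ · c⁻⁸) · c⁸    [power of a power]
= b⁻⁴⁸    [product of powers]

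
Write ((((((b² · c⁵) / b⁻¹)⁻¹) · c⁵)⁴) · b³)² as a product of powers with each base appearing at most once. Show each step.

b⁻¹⁸

((((((b² · c⁵) / b⁻¹)⁻¹) · c⁵)⁴) · b³)²
= ((((((b² · c⁵) / b⁻¹)⁻¹) · c⁵)⁴)²) · ((b³)²)    [power of a product]
= (((((b² · c⁵) / b⁻¹)⁻¹) · c⁵)⁸) · ((b³)²)    [power of a power]
= (((((b² · c⁵) / b⁻¹)⁻¹)⁸) · ((c⁵)⁸)) · ((b³)²)    [power of a product]
= ((((b² · c⁵) / b⁻¹)⁻⁸) · ((c⁵)⁸)) · ((b³)²)    [power of a power]
= ((((b² · c⁵)⁻⁸) / ((b⁻¹)⁻⁸)) · ((c⁵)⁸)) · ((b³)²)    [power of a quotient]
= (((((b²)⁻⁸) · ((c⁵)⁻⁸)) / ((b⁻¹)⁻⁸)) · ((c⁵)⁸)) · ((b³)²)    [power of a product]
= (((b⁻¹⁶ · ((c⁵)⁻⁸)) / ((b⁻¹)⁻⁸)) · ((c⁵)⁸)) · ((b³)²)    [power of a power]
= (((b⁻¹⁶ · c⁻⁴⁰) / ((b⁻¹)⁻⁸)) · ((c⁵)⁸)) · ((b³)²)    [power of a power]
= (((b⁻¹⁶ · c⁻⁴⁰) / b⁸) · ((c⁵)⁸)) · ((b³)²)    [power of a power]
= (((b⁻¹⁶ · c⁻⁴⁰) / b⁸) · c⁴⁰) · ((b³)²)    [power of a power]
= (((b⁻¹⁶ · c⁻⁴⁰) / b⁸) · c⁴⁰) · b⁶    [power of a power]
= b⁻¹⁸    [quotient of powers; product of powers]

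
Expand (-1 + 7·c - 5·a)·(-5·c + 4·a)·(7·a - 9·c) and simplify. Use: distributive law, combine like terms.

(-1 + 7·c - 5·a)·(-5·c + 4·a)·(7·a - 9·c)
= (5·c - 4·a - 35·c² + 28·a·c + 25·a·c - 20·a²)·(7·a - 9·c)    [distributive law]
= (5·c - 4·a - 35·c² + 53·a·c - 20·a²)·(7·a - 9·c)    [combine like terms]
= 35·a·c - 45·c² - 28·a² + 36·a·c - 245·a·c² + 315·c³ + 371·a²·c - 477·a·c² - 140·a³ + 180·a²·c    [distributive law]
= 71·a·c - 45·c² - 28·a² - 722·a·c² + 315·c³ + 551·a²·c - 140·a³    [combine like terms]

71·a·c - 45·c² - 28·a² - 722·a·c² + 315·c³ + 551·a²·c - 140·a³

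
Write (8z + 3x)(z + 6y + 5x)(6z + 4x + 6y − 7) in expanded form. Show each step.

48z^3 + 290xz^2 + 336yz^2 − 56z^2 + 558xyz + 288y^2z − 336yz + 262x^2z − 301xz + 162x^2y + 108xy^2 − 126xy + 60x^3 − 105x^2

(8z + 3x)(z + 6y + 5x)(6z + 4x + 6y − 7)
= (8z^2 + 48yz + 40xz + 3xz + 18xy + 15x^2)(6z + 4x + 6y − 7)    [distributive law]
= (8z^2 + 48yz + 43xz + 18xy + 15x^2)(6z + 4x + 6y − 7)    [combine like terms]
= 48z^3 + 32xz^2 + 48yz^2 − 56z^2 + 288yz^2 + 192xyz + 288y^2z − 336yz + 258xz^2 + 172x^2z + 258xyz − 301xz + 108xyz + 72x^2y + 108xy^2 − 126xy + 90x^2z + 60x^3 + 90x^2y − 105x^2    [distributive law]
= 48z^3 + 290xz^2 + 336yz^2 − 56z^2 + 558xyz + 288y^2z − 336yz + 262x^2z − 301xz + 162x^2y + 108xy^2 − 126xy + 60x^3 − 105x^2    [combine like terms]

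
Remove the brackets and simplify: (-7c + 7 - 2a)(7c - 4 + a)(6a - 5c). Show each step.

(-7c + 7 - 2a)(7c - 4 + a)(6a - 5c)
= (-49c^2 + 28c - 7ac + 49c - 28 + 7a - 14ac + 8a - 2a^2)(6a - 5c)    [distributive law]
= (-49c^2 + 77c - 21ac - 28 + 15a - 2a^2)(6a - 5c)    [combine like terms]
= -294ac^2 + 245c^3 + 462ac - 385c^2 - 126a^2c + 105ac^2 - 168a + 140c + 90a^2 - 75ac - 12a^3 + 10a^2c    [distributive law]
= -189ac^2 + 245c^3 + 387ac - 385c^2 - 116a^2c - 168a + 140c + 90a^2 - 12a^3    [combine like terms]

-189ac^2 + 245c^3 + 387ac - 385c^2 - 116a^2c - 168a + 140c + 90a^2 - 12a^3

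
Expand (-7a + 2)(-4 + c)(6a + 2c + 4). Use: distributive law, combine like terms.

(-7a + 2)(-4 + c)(6a + 2c + 4)
= (28a - 7ac - 8 + 2c)(6a + 2c + 4)    [distributive law]
= 168a^2 + 56ac + 112a - 42a^2c - 14ac^2 - 28ac - 48a - 16c - 32 + 12ac + 4c^2 + 8c    [distributive law]
= 168a^2 + 40ac + 64a - 42a^2c - 14ac^2 - 8c - 32 + 4c^2    [combine like terms]

168a^2 + 40ac + 64a - 42a^2c - 14ac^2 - 8c - 32 + 4c^2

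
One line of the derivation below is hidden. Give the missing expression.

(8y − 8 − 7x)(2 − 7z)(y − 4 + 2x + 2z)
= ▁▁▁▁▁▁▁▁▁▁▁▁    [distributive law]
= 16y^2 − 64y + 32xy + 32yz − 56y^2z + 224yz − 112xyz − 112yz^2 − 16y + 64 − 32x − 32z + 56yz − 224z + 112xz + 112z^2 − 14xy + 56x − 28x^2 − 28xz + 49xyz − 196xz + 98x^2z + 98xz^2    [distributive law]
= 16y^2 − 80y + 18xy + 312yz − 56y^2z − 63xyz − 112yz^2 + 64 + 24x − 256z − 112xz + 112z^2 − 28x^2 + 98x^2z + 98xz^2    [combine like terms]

Applying distributive law to the line above:

(16y − 56yz − 16 + 56z − 14x + 49xz)(y − 4 + 2x + 2z)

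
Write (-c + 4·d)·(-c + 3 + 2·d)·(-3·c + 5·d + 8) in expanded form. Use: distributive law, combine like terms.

(-c + 4·d)·(-c + 3 + 2·d)·(-3·c + 5·d + 8)
= (c^2 - 3·c - 2·c·d - 4·c·d + 12·d + 8·d^2)·(-3·c + 5·d + 8)    [distributive law]
= (c^2 - 3·c - 6·c·d + 12·d + 8·d^2)·(-3·c + 5·d + 8)    [combine like terms]
= -3·c^3 + 5·c^2·d + 8·c^2 + 9·c^2 - 15·c·d - 24·c + 18·c^2·d - 30·c·d^2 - 48·c·d - 36·c·d + 60·d^2 + 96·d - 24·c·d^2 + 40·d^3 + 64·d^2    [distributive law]
= -3·c^3 + 23·c^2·d + 17·c^2 - 99·c·d - 24·c - 54·c·d^2 + 124·d^2 + 96·d + 40·d^3    [combine like terms]

-3·c^3 + 23·c^2·d + 17·c^2 - 99·c·d - 24·c - 54·c·d^2 + 124·d^2 + 96·d + 40·d^3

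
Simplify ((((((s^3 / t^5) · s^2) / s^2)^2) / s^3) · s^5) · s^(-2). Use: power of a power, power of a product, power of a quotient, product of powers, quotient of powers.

s^6t^(-10)

((((((s^3 / t^5) · s^2) / s^2)^2) / s^3) · s^5) · s^(-2)
= ((((((s^3 / t^5) · s^2)^2) / ((s^2)^2)) / s^3) · s^5) · s^(-2)    [power of a quotient]
= ((((((s^3 / t^5)^2) · ((s^2)^2)) / ((s^2)^2)) / s^3) · s^5) · s^(-2)    [power of a product]
= (((((((s^3)^2) / ((t^5)^2)) · ((s^2)^2)) / ((s^2)^2)) / s^3) · s^5) · s^(-2)    [power of a quotient]
= (((((s^6 / ((t^5)^2)) · ((s^2)^2)) / ((s^2)^2)) / s^3) · s^5) · s^(-2)    [power of a power]
= (((((s^6 / t^10) · ((s^2)^2)) / ((s^2)^2)) / s^3) · s^5) · s^(-2)    [power of a power]
= (((((s^6 / t^10) · s^4) / ((s^2)^2)) / s^3) · s^5) · s^(-2)    [power of a power]
= (((((s^6 / t^10) · s^4) / s^4) / s^3) · s^5) · s^(-2)    [power of a power]
= s^6t^(-10)    [quotient of powers; product of powers]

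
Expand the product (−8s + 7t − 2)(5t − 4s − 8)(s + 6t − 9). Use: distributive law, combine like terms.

124s²t − 373st² + 978st + 32s³ − 216s² − 632s + 210t³ − 711t² + 690t − 144

(−8s + 7t − 2)(5t − 4s − 8)(s + 6t − 9)
= (−40st + 32s² + 64s + 35t² − 28st − 56t − 10t + 8s + 16)(s + 6t − 9)    [distributive law]
= (−68st + 32s² + 72s + 35t² − 66t + 16)(s + 6t − 9)    [combine like terms]
= −68s²t − 408st² + 612st + 32s³ + 192s²t − 288s² + 72s² + 432st − 648s + 35st² + 210t³ − 315t² − 66st − 396t² + 594t + 16s + 96t − 144    [distributive law]
= 124s²t − 373st² + 978st + 32s³ − 216s² − 632s + 210t³ − 711t² + 690t − 144    [combine like terms]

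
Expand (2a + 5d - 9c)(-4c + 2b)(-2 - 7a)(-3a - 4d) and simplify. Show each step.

(2a + 5d - 9c)(-4c + 2b)(-2 - 7a)(-3a - 4d)
= (-8ac + 4ab - 20cd + 10bd + 36c^2 - 18bc)(-2 - 7a)(-3a - 4d)    [distributive law]
= (16ac + 56a^2c - 8ab - 28a^2b + 40cd + 140acd - 20bd - 70abd - 72c^2 - 252ac^2 + 36bc + 126abc)(-3a - 4d)    [distributive law]
= -48a^2c - 64acd - 168a^3c - 224a^2cd + 24a^2b + 32abd + 84a^3b + 112a^2bd - 120acd - 160cd^2 - 420a^2cd - 560acd^2 + 60abd + 80bd^2 + 210a^2bd + 280abd^2 + 216ac^2 + 288c^2d + 756a^2c^2 + 1008ac^2d - 108abc - 144bcd - 378a^2bc - 504abcd    [distributive law]
= -48a^2c - 184acd - 168a^3c - 644a^2cd + 24a^2b + 92abd + 84a^3b + 322a^2bd - 160cd^2 - 560acd^2 + 80bd^2 + 280abd^2 + 216ac^2 + 288c^2d + 756a^2c^2 + 1008ac^2d - 108abc - 144bcd - 378a^2bc - 504abcd    [combine like terms]

-48a^2c - 184acd - 168a^3c - 644a^2cd + 24a^2b + 92abd + 84a^3b + 322a^2bd - 160cd^2 - 560acd^2 + 80bd^2 + 280abd^2 + 216ac^2 + 288c^2d + 756a^2c^2 + 1008ac^2d - 108abc - 144bcd - 378a^2bc - 504abcd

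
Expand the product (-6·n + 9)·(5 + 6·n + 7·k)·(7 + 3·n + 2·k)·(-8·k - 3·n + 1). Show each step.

(-6·n + 9)·(5 + 6·n + 7·k)·(7 + 3·n + 2·k)·(-8·k - 3·n + 1)
= (-30·n - 36·n² - 42·k·n + 45 + 54·n + 63·k)·(7 + 3·n + 2·k)·(-8·k - 3·n + 1)    [distributive law]
= (24·n - 36·n² - 42·k·n + 45 + 63·k)·(7 + 3·n + 2·k)·(-8·k - 3·n + 1)    [combine like terms]
= (168·n + 72·n² + 48·k·n - 252·n² - 108·n³ - 72·k·n² - 294·k·n - 126·k·n² - 84·k²·n + 315 + 135·n + 90·k + 441·k + 189·k·n + 126·k²)·(-8·k - 3·n + 1)    [distributive law]
= (303·n - 180·n² - 57·k·n - 108·n³ - 198·k·n² - 84·k²·n + 315 + 531·k + 126·k²)·(-8·k - 3·n + 1)    [combine like terms]
= -2424·k·n - 909·n² + 303·n + 1440·k·n² + 540·n³ - 180·n² + 456·k²·n + 171·k·n² - 57·k·n + 864·k·n³ + 324·n⁴ - 108·n³ + 1584·k²·n² + 594·k·n³ - 198·k·n² + 672·k³·n + 252·k²·n² - 84·k²·n - 2520·k - 945·n + 315 - 4248·k² - 1593·k·n + 531·k - 1008·k³ - 378·k²·n + 126·k²    [distributive law]
= -4074·k·n - 1089·n² - 642·n + 1413·k·n² + 432·n³ - 6·k²·n + 1458·k·n³ + 324·n⁴ + 1836·k²·n² + 672·k³·n - 1989·k + 315 - 4122·k² - 1008·k³    [combine like terms]

-4074·k·n - 1089·n² - 642·n + 1413·k·n² + 432·n³ - 6·k²·n + 1458·k·n³ + 324·n⁴ + 1836·k²·n² + 672·k³·n - 1989·k + 315 - 4122·k² - 1008·k³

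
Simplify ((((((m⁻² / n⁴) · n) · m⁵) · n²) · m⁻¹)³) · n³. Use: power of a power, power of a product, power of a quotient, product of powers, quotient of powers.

((((((m⁻² / n⁴) · n) · m⁵) · n²) · m⁻¹)³) · n³
= ((((((m⁻² / n⁴) · n) · m⁵) · n²)³) · ((m⁻¹)³)) · n³    [power of a product]
= ((((((m⁻² / n⁴) · n) · m⁵)³) · ((n²)³)) · ((m⁻¹)³)) · n³    [power of a product]
= ((((((m⁻² / n⁴) · n)³) · ((m⁵)³)) · ((n²)³)) · ((m⁻¹)³)) · n³    [power of a product]
= ((((((m⁻² / n⁴)³) · (n³)) · ((m⁵)³)) · ((n²)³)) · ((m⁻¹)³)) · n³    [power of a product]
= (((((((m⁻²)³) / ((n⁴)³)) · (n³)) · ((m⁵)³)) · ((n²)³)) · ((m⁻¹)³)) · n³    [power of a quotient]
= (((((m⁻⁶ / ((n⁴)³)) · (n³)) · ((m⁵)³)) · ((n²)³)) · ((m⁻¹)³)) · n³    [power of a power]
= (((((m⁻⁶ / n¹²) · (n³)) · ((m⁵)³)) · ((n²)³)) · ((m⁻¹)³)) · n³    [power of a power]
= (((((m⁻⁶ / n¹²) · n³) · m¹⁵) · ((n²)³)) · ((m⁻¹)³)) · n³    [power of a power]
= (((((m⁻⁶ / n¹²) · n³) · m¹⁵) · n⁶) · ((m⁻¹)³)) · n³    [power of a power]
= (((((m⁻⁶ / n¹²) · n³) · m¹⁵) · n⁶) · m⁻³) · n³    [power of a power]
= m⁶    [quotient of powers; product of powers]

m⁶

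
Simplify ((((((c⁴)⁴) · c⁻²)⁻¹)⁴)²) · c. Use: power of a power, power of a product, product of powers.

((((((c⁴)⁴) · c⁻²)⁻¹)⁴)²) · c
= (((((c⁴)⁴) · c⁻²)⁻¹)⁸) · c    [power of a power]
= ((((c⁴)⁴) · c⁻²)⁻⁸) · c    [power of a power]
= ((((c⁴)⁴)⁻⁸) · ((c⁻²)⁻⁸)) · c    [power of a product]
= (((c⁴)⁻³²) · ((c⁻²)⁻⁸)) · c    [power of a power]
= (c⁻¹²⁸ · ((c⁻²)⁻⁸)) · c    [power of a power]
= (c⁻¹²⁸ · c¹⁶) · c    [power of a power]
= c⁻¹¹² · c    [product of powers]
= c⁻¹¹¹    [product of powers]

c⁻¹¹¹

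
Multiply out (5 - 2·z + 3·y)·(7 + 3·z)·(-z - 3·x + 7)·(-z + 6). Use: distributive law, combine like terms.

-230·z^2 - 413·z + 87·x·z - 630·x + 1470 + 79·z^3 + 111·x·z^2 - 6·z^4 - 18·x·z^3 - 96·y·z^2 + 105·y·z - 99·x·y·z - 378·x·y + 882·y + 9·y·z^3 + 27·x·y·z^2

(5 - 2·z + 3·y)·(7 + 3·z)·(-z - 3·x + 7)·(-z + 6)
= (35 + 15·z - 14·z - 6·z^2 + 21·y + 9·y·z)·(-z - 3·x + 7)·(-z + 6)    [distributive law]
= (35 + z - 6·z^2 + 21·y + 9·y·z)·(-z - 3·x + 7)·(-z + 6)    [combine like terms]
= (-35·z - 105·x + 245 - z^2 - 3·x·z + 7·z + 6·z^3 + 18·x·z^2 - 42·z^2 - 21·y·z - 63·x·y + 147·y - 9·y·z^2 - 27·x·y·z + 63·y·z)·(-z + 6)    [distributive law]
= (-28·z - 105·x + 245 - 43·z^2 - 3·x·z + 6·z^3 + 18·x·z^2 + 42·y·z - 63·x·y + 147·y - 9·y·z^2 - 27·x·y·z)·(-z + 6)    [combine like terms]
= 28·z^2 - 168·z + 105·x·z - 630·x - 245·z + 1470 + 43·z^3 - 258·z^2 + 3·x·z^2 - 18·x·z - 6·z^4 + 36·z^3 - 18·x·z^3 + 108·x·z^2 - 42·y·z^2 + 252·y·z + 63·x·y·z - 378·x·y - 147·y·z + 882·y + 9·y·z^3 - 54·y·z^2 + 27·x·y·z^2 - 162·x·y·z    [distributive law]
= -230·z^2 - 413·z + 87·x·z - 630·x + 1470 + 79·z^3 + 111·x·z^2 - 6·z^4 - 18·x·z^3 - 96·y·z^2 + 105·y·z - 99·x·y·z - 378·x·y + 882·y + 9·y·z^3 + 27·x·y·z^2    [combine like terms]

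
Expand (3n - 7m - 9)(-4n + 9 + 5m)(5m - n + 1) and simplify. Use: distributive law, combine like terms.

-103mn^2 + 12n^3 - 75n^2 + 466mn + 144n + 250m^2n - 575m^2 - 513m - 175m^3 - 81

(3n - 7m - 9)(-4n + 9 + 5m)(5m - n + 1)
= (-12n^2 + 27n + 15mn + 28mn - 63m - 35m^2 + 36n - 81 - 45m)(5m - n + 1)    [distributive law]
= (-12n^2 + 63n + 43mn - 108m - 35m^2 - 81)(5m - n + 1)    [combine like terms]
= -60mn^2 + 12n^3 - 12n^2 + 315mn - 63n^2 + 63n + 215m^2n - 43mn^2 + 43mn - 540m^2 + 108mn - 108m - 175m^3 + 35m^2n - 35m^2 - 405m + 81n - 81    [distributive law]
= -103mn^2 + 12n^3 - 75n^2 + 466mn + 144n + 250m^2n - 575m^2 - 513m - 175m^3 - 81    [combine like terms]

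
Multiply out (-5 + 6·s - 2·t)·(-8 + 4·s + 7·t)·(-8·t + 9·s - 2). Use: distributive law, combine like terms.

(-5 + 6·s - 2·t)·(-8 + 4·s + 7·t)·(-8·t + 9·s - 2)
= (40 - 20·s - 35·t - 48·s + 24·s^2 + 42·s·t + 16·t - 8·s·t - 14·t^2)·(-8·t + 9·s - 2)    [distributive law]
= (40 - 68·s - 19·t + 24·s^2 + 34·s·t - 14·t^2)·(-8·t + 9·s - 2)    [combine like terms]
= -320·t + 360·s - 80 + 544·s·t - 612·s^2 + 136·s + 152·t^2 - 171·s·t + 38·t - 192·s^2·t + 216·s^3 - 48·s^2 - 272·s·t^2 + 306·s^2·t - 68·s·t + 112·t^3 - 126·s·t^2 + 28·t^2    [distributive law]
= -282·t + 496·s - 80 + 305·s·t - 660·s^2 + 180·t^2 + 114·s^2·t + 216·s^3 - 398·s·t^2 + 112·t^3    [combine like terms]

-282·t + 496·s - 80 + 305·s·t - 660·s^2 + 180·t^2 + 114·s^2·t + 216·s^3 - 398·s·t^2 + 112·t^3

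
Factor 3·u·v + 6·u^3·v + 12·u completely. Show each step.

3·u(v + 2·u^2·v + 4)

3·u·v + 6·u^3·v + 12·u
= 3(u·v + 2·u^3·v + 4·u)    [factor out 3]
= 3·u(v + 2·u^2·v + 4)    [factor out u]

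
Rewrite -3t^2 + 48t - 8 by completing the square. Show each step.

-3(t - 8)^2 + 184

-3t^2 + 48t - 8
= -3(t^2 - 16t) - 8    [factor out -3 from the t-terms]
= -3(t^2 - 16t + 64 - 64) - 8    [add and subtract 64 inside the bracket]
= -3(t - 8)^2 + 192 - 8    [perfect-square identity]
= -3(t - 8)^2 + 184    [combine constants]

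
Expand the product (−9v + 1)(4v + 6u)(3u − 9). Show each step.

(−9v + 1)(4v + 6u)(3u − 9)
= (−36v^2 − 54uv + 4v + 6u)(3u − 9)    [distributive law]
= −108uv^2 + 324v^2 − 162u^2v + 486uv + 12uv − 36v + 18u^2 − 54u    [distributive law]
= −108uv^2 + 324v^2 − 162u^2v + 498uv − 36v + 18u^2 − 54u    [combine like terms]

−108uv^2 + 324v^2 − 162u^2v + 498uv − 36v + 18u^2 − 54u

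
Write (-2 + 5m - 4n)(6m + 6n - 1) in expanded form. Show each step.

-17m - 8n + 2 + 30m² + 6mn - 24n²

(-2 + 5m - 4n)(6m + 6n - 1)
= -12m - 12n + 2 + 30m² + 30mn - 5m - 24mn - 24n² + 4n    [distributive law]
= -17m - 8n + 2 + 30m² + 6mn - 24n²    [combine like terms]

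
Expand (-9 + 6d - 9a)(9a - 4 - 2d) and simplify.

-45a + 36 - 6d + 72ad - 12d² - 81a²

(-9 + 6d - 9a)(9a - 4 - 2d)
= -81a + 36 + 18d + 54ad - 24d - 12d² - 81a² + 36a + 18ad    [distributive law]
= -45a + 36 - 6d + 72ad - 12d² - 81a²    [combine like terms]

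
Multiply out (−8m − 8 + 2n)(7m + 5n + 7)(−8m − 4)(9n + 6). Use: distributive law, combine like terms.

(−8m − 8 + 2n)(7m + 5n + 7)(−8m − 4)(9n + 6)
= (−56m^2 − 40mn − 56m − 56m − 40n − 56 + 14mn + 10n^2 + 14n)(−8m − 4)(9n + 6)    [distributive law]
= (−56m^2 − 26mn − 112m − 26n − 56 + 10n^2)(−8m − 4)(9n + 6)    [combine like terms]
= (448m^3 + 224m^2 + 208m^2n + 104mn + 896m^2 + 448m + 208mn + 104n + 448m + 224 − 80mn^2 − 40n^2)(9n + 6)    [distributive law]
= (448m^3 + 1120m^2 + 208m^2n + 312mn + 896m + 104n + 224 − 80mn^2 − 40n^2)(9n + 6)    [combine like terms]
= 4032m^3n + 2688m^3 + 10080m^2n + 6720m^2 + 1872m^2n^2 + 1248m^2n + 2808mn^2 + 1872mn + 8064mn + 5376m + 936n^2 + 624n + 2016n + 1344 − 720mn^3 − 480mn^2 − 360n^3 − 240n^2    [distributive law]
= 4032m^3n + 2688m^3 + 11328m^2n + 6720m^2 + 1872m^2n^2 + 2328mn^2 + 9936mn + 5376m + 696n^2 + 2640n + 1344 − 720mn^3 − 360n^3    [combine like terms]

4032m^3n + 2688m^3 + 11328m^2n + 6720m^2 + 1872m^2n^2 + 2328mn^2 + 9936mn + 5376m + 696n^2 + 2640n + 1344 − 720mn^3 − 360n^3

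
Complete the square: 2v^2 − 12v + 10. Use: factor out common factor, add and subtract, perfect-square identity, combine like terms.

2(v − 3)^2 − 8

2v^2 − 12v + 10
= 2(v^2 − 6v) + 10    [factor out 2 from the v-terms]
= 2(v^2 − 6v + 9 − 9) + 10    [add and subtract 9 inside the bracket]
= 2(v − 3)^2 − 18 + 10    [perfect-square identity]
= 2(v − 3)^2 − 8    [combine constants]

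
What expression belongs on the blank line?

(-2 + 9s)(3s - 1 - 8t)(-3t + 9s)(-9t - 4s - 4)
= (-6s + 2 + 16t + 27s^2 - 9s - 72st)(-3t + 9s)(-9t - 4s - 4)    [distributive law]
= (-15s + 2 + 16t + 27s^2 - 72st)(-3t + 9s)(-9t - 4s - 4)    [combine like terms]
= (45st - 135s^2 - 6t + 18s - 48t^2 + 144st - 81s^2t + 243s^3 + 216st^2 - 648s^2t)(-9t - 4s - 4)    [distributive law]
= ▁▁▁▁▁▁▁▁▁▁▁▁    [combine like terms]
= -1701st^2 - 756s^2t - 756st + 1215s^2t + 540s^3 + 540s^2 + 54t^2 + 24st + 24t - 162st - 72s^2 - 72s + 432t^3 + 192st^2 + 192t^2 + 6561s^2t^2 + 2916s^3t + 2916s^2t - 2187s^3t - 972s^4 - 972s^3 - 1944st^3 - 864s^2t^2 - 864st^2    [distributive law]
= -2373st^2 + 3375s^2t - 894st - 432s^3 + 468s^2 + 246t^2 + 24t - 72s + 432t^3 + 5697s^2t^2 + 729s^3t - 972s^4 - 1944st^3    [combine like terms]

After combine like terms, the bracketed line is:

(189st - 135s^2 - 6t + 18s - 48t^2 - 729s^2t + 243s^3 + 216st^2)(-9t - 4s - 4)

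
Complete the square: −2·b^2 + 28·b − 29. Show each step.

−2·b^2 + 28·b − 29
= −2(b^2 − 14·b) − 29    [factor out -2 from the b-terms]
= −2(b^2 − 14·b + 49 − 49) − 29    [add and subtract 49 inside the bracket]
= −2(b − 7)^2 + 98 − 29    [perfect-square identity]
= −2(b − 7)^2 + 69    [combine constants]

−2(b − 7)^2 + 69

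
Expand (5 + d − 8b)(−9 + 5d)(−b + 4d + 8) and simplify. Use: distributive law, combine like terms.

(5 + d − 8b)(−9 + 5d)(−b + 4d + 8)
= (−45 + 25d − 9d + 5d^2 + 72b − 40bd)(−b + 4d + 8)    [distributive law]
= (−45 + 16d + 5d^2 + 72b − 40bd)(−b + 4d + 8)    [combine like terms]
= 45b − 180d − 360 − 16bd + 64d^2 + 128d − 5bd^2 + 20d^3 + 40d^2 − 72b^2 + 288bd + 576b + 40b^2d − 160bd^2 − 320bd    [distributive law]
= 621b − 52d − 360 − 48bd + 104d^2 − 165bd^2 + 20d^3 − 72b^2 + 40b^2d    [combine like terms]

621b − 52d − 360 − 48bd + 104d^2 − 165bd^2 + 20d^3 − 72b^2 + 40b^2d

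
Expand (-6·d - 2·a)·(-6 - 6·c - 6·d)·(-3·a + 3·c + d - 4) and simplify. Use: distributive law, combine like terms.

-144·a·d - 36·c·d - 108·d^2 - 144·d - 60·a·c·d + 108·c^2·d + 144·c·d^2 - 96·a·d^2 + 36·d^3 - 36·a^2 - 12·a·c - 48·a - 36·a^2·c + 36·a·c^2 - 36·a^2·d

(-6·d - 2·a)·(-6 - 6·c - 6·d)·(-3·a + 3·c + d - 4)
= (36·d + 36·c·d + 36·d^2 + 12·a + 12·a·c + 12·a·d)·(-3·a + 3·c + d - 4)    [distributive law]
= -108·a·d + 108·c·d + 36·d^2 - 144·d - 108·a·c·d + 108·c^2·d + 36·c·d^2 - 144·c·d - 108·a·d^2 + 108·c·d^2 + 36·d^3 - 144·d^2 - 36·a^2 + 36·a·c + 12·a·d - 48·a - 36·a^2·c + 36·a·c^2 + 12·a·c·d - 48·a·c - 36·a^2·d + 36·a·c·d + 12·a·d^2 - 48·a·d    [distributive law]
= -144·a·d - 36·c·d - 108·d^2 - 144·d - 60·a·c·d + 108·c^2·d + 144·c·d^2 - 96·a·d^2 + 36·d^3 - 36·a^2 - 12·a·c - 48·a - 36·a^2·c + 36·a·c^2 - 36·a^2·d    [combine like terms]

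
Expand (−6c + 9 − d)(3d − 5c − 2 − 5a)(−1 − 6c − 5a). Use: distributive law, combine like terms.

−161cd + 78c^2d + 35acd + 168c^2 − 180c^3 − 330ac^2 + 141c + 405ac − 150a^2c − 29d − 150ad + 18 + 135a + 225a^2 + 3d^2 + 18cd^2 + 15ad^2 − 25a^2d

(−6c + 9 − d)(3d − 5c − 2 − 5a)(−1 − 6c − 5a)
= (−18cd + 30c^2 + 12c + 30ac + 27d − 45c − 18 − 45a − 3d^2 + 5cd + 2d + 5ad)(−1 − 6c − 5a)    [distributive law]
= (−13cd + 30c^2 − 33c + 30ac + 29d − 18 − 45a − 3d^2 + 5ad)(−1 − 6c − 5a)    [combine like terms]
= 13cd + 78c^2d + 65acd − 30c^2 − 180c^3 − 150ac^2 + 33c + 198c^2 + 165ac − 30ac − 180ac^2 − 150a^2c − 29d − 174cd − 145ad + 18 + 108c + 90a + 45a + 270ac + 225a^2 + 3d^2 + 18cd^2 + 15ad^2 − 5ad − 30acd − 25a^2d    [distributive law]
= −161cd + 78c^2d + 35acd + 168c^2 − 180c^3 − 330ac^2 + 141c + 405ac − 150a^2c − 29d − 150ad + 18 + 135a + 225a^2 + 3d^2 + 18cd^2 + 15ad^2 − 25a^2d    [combine like terms]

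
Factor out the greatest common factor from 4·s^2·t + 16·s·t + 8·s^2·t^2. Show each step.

4·s^2·t + 16·s·t + 8·s^2·t^2
= 4(s^2·t + 4·s·t + 2·s^2·t^2)    [factor out 4]
= 4·s·t(s + 4 + 2·s·t)    [factor out s·t]

4·s·t(s + 4 + 2·s·t)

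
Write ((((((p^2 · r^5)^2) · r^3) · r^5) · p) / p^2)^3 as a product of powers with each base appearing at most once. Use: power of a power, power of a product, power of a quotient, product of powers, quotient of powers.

p^9·r^54

((((((p^2 · r^5)^2) · r^3) · r^5) · p) / p^2)^3
= ((((((p^2 · r^5)^2) · r^3) · r^5) · p)^3) / ((p^2)^3)    [power of a quotient]
= ((((((p^2 · r^5)^2) · r^3) · r^5)^3) · (p^3)) / ((p^2)^3)    [power of a product]
= ((((((p^2 · r^5)^2) · r^3)^3) · ((r^5)^3)) · (p^3)) / ((p^2)^3)    [power of a product]
= ((((((p^2 · r^5)^2)^3) · ((r^3)^3)) · ((r^5)^3)) · (p^3)) / ((p^2)^3)    [power of a product]
= (((((p^2 · r^5)^6) · ((r^3)^3)) · ((r^5)^3)) · (p^3)) / ((p^2)^3)    [power of a power]
= ((((((p^2)^6) · ((r^5)^6)) · ((r^3)^3)) · ((r^5)^3)) · (p^3)) / ((p^2)^3)    [power of a product]
= ((((p^12 · ((r^5)^6)) · ((r^3)^3)) · ((r^5)^3)) · (p^3)) / ((p^2)^3)    [power of a power]
= ((((p^12 · r^30) · ((r^3)^3)) · ((r^5)^3)) · (p^3)) / ((p^2)^3)    [power of a power]
= ((((p^12 · r^30) · r^9) · ((r^5)^3)) · (p^3)) / ((p^2)^3)    [power of a power]
= ((((p^12 · r^30) · r^9) · r^15) · (p^3)) / ((p^2)^3)    [power of a power]
= ((((p^12 · r^30) · r^9) · r^15) · p^3) / p^6    [power of a power]
= p^9·r^54    [quotient of powers; product of powers]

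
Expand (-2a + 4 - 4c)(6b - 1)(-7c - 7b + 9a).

-132abc + 84ab^2 - 108a^2b + 22ac + 202ab + 18a^2 - 196bc - 168b^2 + 28c + 28b - 36a + 168bc^2 + 168b^2c - 28c^2

(-2a + 4 - 4c)(6b - 1)(-7c - 7b + 9a)
= (-12ab + 2a + 24b - 4 - 24bc + 4c)(-7c - 7b + 9a)    [distributive law]
= 84abc + 84ab^2 - 108a^2b - 14ac - 14ab + 18a^2 - 168bc - 168b^2 + 216ab + 28c + 28b - 36a + 168bc^2 + 168b^2c - 216abc - 28c^2 - 28bc + 36ac    [distributive law]
= -132abc + 84ab^2 - 108a^2b + 22ac + 202ab + 18a^2 - 196bc - 168b^2 + 28c + 28b - 36a + 168bc^2 + 168b^2c - 28c^2    [combine like terms]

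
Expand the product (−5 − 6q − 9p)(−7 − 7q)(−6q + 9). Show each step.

483q + 315 − 84q^2 − 252q^3 + 189pq + 567p − 378pq^2

(−5 − 6q − 9p)(−7 − 7q)(−6q + 9)
= (35 + 35q + 42q + 42q^2 + 63p + 63pq)(−6q + 9)    [distributive law]
= (35 + 77q + 42q^2 + 63p + 63pq)(−6q + 9)    [combine like terms]
= −210q + 315 − 462q^2 + 693q − 252q^3 + 378q^2 − 378pq + 567p − 378pq^2 + 567pq    [distributive law]
= 483q + 315 − 84q^2 − 252q^3 + 189pq + 567p − 378pq^2    [combine like terms]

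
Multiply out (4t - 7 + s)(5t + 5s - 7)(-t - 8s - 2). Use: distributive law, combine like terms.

-20t³ - 185st² + 23t² - 205s²t + 496st + 77t + 326s² - 308s - 98 - 40s³

(4t - 7 + s)(5t + 5s - 7)(-t - 8s - 2)
= (20t² + 20st - 28t - 35t - 35s + 49 + 5st + 5s² - 7s)(-t - 8s - 2)    [distributive law]
= (20t² + 25st - 63t - 42s + 49 + 5s²)(-t - 8s - 2)    [combine like terms]
= -20t³ - 160st² - 40t² - 25st² - 200s²t - 50st + 63t² + 504st + 126t + 42st + 336s² + 84s - 49t - 392s - 98 - 5s²t - 40s³ - 10s²    [distributive law]
= -20t³ - 185st² + 23t² - 205s²t + 496st + 77t + 326s² - 308s - 98 - 40s³    [combine like terms]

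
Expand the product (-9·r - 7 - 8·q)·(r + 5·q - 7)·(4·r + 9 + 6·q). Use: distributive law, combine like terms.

-36·r³ + 143·r² - 266·q·r² - 57·q·r - 478·q²·r + 700·r + 483·q - 234·q² + 441 - 240·q³

(-9·r - 7 - 8·q)·(r + 5·q - 7)·(4·r + 9 + 6·q)
= (-9·r² - 45·q·r + 63·r - 7·r - 35·q + 49 - 8·q·r - 40·q² + 56·q)·(4·r + 9 + 6·q)    [distributive law]
= (-9·r² - 53·q·r + 56·r + 21·q + 49 - 40·q²)·(4·r + 9 + 6·q)    [combine like terms]
= -36·r³ - 81·r² - 54·q·r² - 212·q·r² - 477·q·r - 318·q²·r + 224·r² + 504·r + 336·q·r + 84·q·r + 189·q + 126·q² + 196·r + 441 + 294·q - 160·q²·r - 360·q² - 240·q³    [distributive law]
= -36·r³ + 143·r² - 266·q·r² - 57·q·r - 478·q²·r + 700·r + 483·q - 234·q² + 441 - 240·q³    [combine like terms]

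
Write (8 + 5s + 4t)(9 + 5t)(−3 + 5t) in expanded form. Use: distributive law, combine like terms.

−216 + 132t + 320t² − 135s + 150st + 125st² + 100t³

(8 + 5s + 4t)(9 + 5t)(−3 + 5t)
= (72 + 40t + 45s + 25st + 36t + 20t²)(−3 + 5t)    [distributive law]
= (72 + 76t + 45s + 25st + 20t²)(−3 + 5t)    [combine like terms]
= −216 + 360t − 228t + 380t² − 135s + 225st − 75st + 125st² − 60t² + 100t³    [distributive law]
= −216 + 132t + 320t² − 135s + 150st + 125st² + 100t³    [combine like terms]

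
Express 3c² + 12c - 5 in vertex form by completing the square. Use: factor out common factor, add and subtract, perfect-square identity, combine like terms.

3c² + 12c - 5
= 3(c² + 4c) - 5    [factor out 3 from the c-terms]
= 3(c² + 4c + 4 - 4) - 5    [add and subtract 4 inside the bracket]
= 3(c + 2)² - 12 - 5    [perfect-square identity]
= 3(c + 2)² - 17    [combine constants]

3(c + 2)² - 17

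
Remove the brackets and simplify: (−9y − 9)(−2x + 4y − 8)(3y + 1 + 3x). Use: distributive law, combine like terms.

−54xy^2 + 180xy + 54x^2y − 108y^3 + 72y^2 + 252y + 234x + 54x^2 + 72

(−9y − 9)(−2x + 4y − 8)(3y + 1 + 3x)
= (18xy − 36y^2 + 72y + 18x − 36y + 72)(3y + 1 + 3x)    [distributive law]
= (18xy − 36y^2 + 36y + 18x + 72)(3y + 1 + 3x)    [combine like terms]
= 54xy^2 + 18xy + 54x^2y − 108y^3 − 36y^2 − 108xy^2 + 108y^2 + 36y + 108xy + 54xy + 18x + 54x^2 + 216y + 72 + 216x    [distributive law]
= −54xy^2 + 180xy + 54x^2y − 108y^3 + 72y^2 + 252y + 234x + 54x^2 + 72    [combine like terms]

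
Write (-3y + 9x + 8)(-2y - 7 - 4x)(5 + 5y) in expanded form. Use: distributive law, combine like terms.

55y² + 30y³ - 255y - 505xy - 30xy² - 475x - 180x² - 180x²y - 280

(-3y + 9x + 8)(-2y - 7 - 4x)(5 + 5y)
= (6y² + 21y + 12xy - 18xy - 63x - 36x² - 16y - 56 - 32x)(5 + 5y)    [distributive law]
= (6y² + 5y - 6xy - 95x - 36x² - 56)(5 + 5y)    [combine like terms]
= 30y² + 30y³ + 25y + 25y² - 30xy - 30xy² - 475x - 475xy - 180x² - 180x²y - 280 - 280y    [distributive law]
= 55y² + 30y³ - 255y - 505xy - 30xy² - 475x - 180x² - 180x²y - 280    [combine like terms]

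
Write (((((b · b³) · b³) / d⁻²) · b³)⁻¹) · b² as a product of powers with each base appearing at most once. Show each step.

(((((b · b³) · b³) / d⁻²) · b³)⁻¹) · b²
= (((((b · b³) · b³) / d⁻²)⁻¹) · ((b³)⁻¹)) · b²    [power of a product]
= (((((b · b³) · b³)⁻¹) / ((d⁻²)⁻¹)) · ((b³)⁻¹)) · b²    [power of a quotient]
= (((((b · b³)⁻¹) · ((b³)⁻¹)) / ((d⁻²)⁻¹)) · ((b³)⁻¹)) · b²    [power of a product]
= (((((b⁻¹) · ((b³)⁻¹)) · ((b³)⁻¹)) / ((d⁻²)⁻¹)) · ((b³)⁻¹)) · b²    [power of a product]
= ((((b⁻¹ · b⁻³) · ((b³)⁻¹)) / ((d⁻²)⁻¹)) · ((b³)⁻¹)) · b²    [power of a power]
= (((b⁻⁴ · ((b³)⁻¹)) / ((d⁻²)⁻¹)) · ((b³)⁻¹)) · b²    [product of powers]
= (((b⁻⁴ · b⁻³) / ((d⁻²)⁻¹)) · ((b³)⁻¹)) · b²    [power of a power]
= ((b⁻⁷ / ((d⁻²)⁻¹)) · ((b³)⁻¹)) · b²    [product of powers]
= ((b⁻⁷ / d²) · ((b³)⁻¹)) · b²    [power of a power]
= ((b⁻⁷ / d²) · b⁻³) · b²    [power of a power]
= b⁻⁸d⁻²    [quotient of powers; product of powers]

b⁻⁸d⁻²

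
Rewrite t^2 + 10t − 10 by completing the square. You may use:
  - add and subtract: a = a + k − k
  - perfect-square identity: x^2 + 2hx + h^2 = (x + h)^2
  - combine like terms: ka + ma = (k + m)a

(t + 5)^2 − 35

t^2 + 10t − 10
= t^2 + 10t + 25 − 25 − 10    [add and subtract 25]
= (t + 5)^2 − 25 − 10    [perfect-square identity]
= (t + 5)^2 − 35    [combine constants]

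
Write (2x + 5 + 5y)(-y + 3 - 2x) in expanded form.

(2x + 5 + 5y)(-y + 3 - 2x)
= -2xy + 6x - 4x² - 5y + 15 - 10x - 5y² + 15y - 10xy    [distributive law]
= -12xy - 4x - 4x² + 10y + 15 - 5y²    [combine like terms]

-12xy - 4x - 4x² + 10y + 15 - 5y²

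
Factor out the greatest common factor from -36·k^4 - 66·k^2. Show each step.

-36·k^4 - 66·k^2
= 6(-6·k^4 - 11·k^2)    [factor out 6]
= 6·k^2(-6·k^2 - 11)    [factor out k^2]

6·k^2(-6·k^2 - 11)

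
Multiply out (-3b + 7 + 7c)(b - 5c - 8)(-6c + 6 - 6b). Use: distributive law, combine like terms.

-114b²c - 204b² + 18b³ + 78bc² + 492bc + 522b + 336c² - 210c - 336 + 210c³

(-3b + 7 + 7c)(b - 5c - 8)(-6c + 6 - 6b)
= (-3b² + 15bc + 24b + 7b - 35c - 56 + 7bc - 35c² - 56c)(-6c + 6 - 6b)    [distributive law]
= (-3b² + 22bc + 31b - 91c - 56 - 35c²)(-6c + 6 - 6b)    [combine like terms]
= 18b²c - 18b² + 18b³ - 132bc² + 132bc - 132b²c - 186bc + 186b - 186b² + 546c² - 546c + 546bc + 336c - 336 + 336b + 210c³ - 210c² + 210bc²    [distributive law]
= -114b²c - 204b² + 18b³ + 78bc² + 492bc + 522b + 336c² - 210c - 336 + 210c³    [combine like terms]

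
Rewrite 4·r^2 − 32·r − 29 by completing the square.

4(r − 4)^2 − 93

4·r^2 − 32·r − 29
= 4(r^2 − 8·r) − 29    [factor out 4 from the r-terms]
= 4(r^2 − 8·r + 16 − 16) − 29    [add and subtract 16 inside the bracket]
= 4(r − 4)^2 − 64 − 29    [perfect-square identity]
= 4(r − 4)^2 − 93    [combine constants]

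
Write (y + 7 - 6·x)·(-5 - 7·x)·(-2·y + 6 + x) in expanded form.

(y + 7 - 6·x)·(-5 - 7·x)·(-2·y + 6 + x)
= (-5·y - 7·x·y - 35 - 49·x + 30·x + 42·x^2)·(-2·y + 6 + x)    [distributive law]
= (-5·y - 7·x·y - 35 - 19·x + 42·x^2)·(-2·y + 6 + x)    [combine like terms]
= 10·y^2 - 30·y - 5·x·y + 14·x·y^2 - 42·x·y - 7·x^2·y + 70·y - 210 - 35·x + 38·x·y - 114·x - 19·x^2 - 84·x^2·y + 252·x^2 + 42·x^3    [distributive law]
= 10·y^2 + 40·y - 9·x·y + 14·x·y^2 - 91·x^2·y - 210 - 149·x + 233·x^2 + 42·x^3    [combine like terms]

10·y^2 + 40·y - 9·x·y + 14·x·y^2 - 91·x^2·y - 210 - 149·x + 233·x^2 + 42·x^3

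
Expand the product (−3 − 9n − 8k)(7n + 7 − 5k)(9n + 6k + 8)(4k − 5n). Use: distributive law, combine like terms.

(−3 − 9n − 8k)(7n + 7 − 5k)(9n + 6k + 8)(4k − 5n)
= (−21n − 21 + 15k − 63n² − 63n + 45kn − 56kn − 56k + 40k²)(9n + 6k + 8)(4k − 5n)    [distributive law]
= (−84n − 21 − 41k − 63n² − 11kn + 40k²)(9n + 6k + 8)(4k − 5n)    [combine like terms]
= (−756n² − 504kn − 672n − 189n − 126k − 168 − 369kn − 246k² − 328k − 567n³ − 378kn² − 504n² − 99kn² − 66k²n − 88kn + 360k²n + 240k³ + 320k²)(4k − 5n)    [distributive law]
= (−1260n² − 961kn − 861n − 454k − 168 + 74k² − 567n³ − 477kn² + 294k²n + 240k³)(4k − 5n)    [combine like terms]
= −5040kn² + 6300n³ − 3844k²n + 4805kn² − 3444kn + 4305n² − 1816k² + 2270kn − 672k + 840n + 296k³ − 370k²n − 2268kn³ + 2835n⁴ − 1908k²n² + 2385kn³ + 1176k³n − 1470k²n² + 960k⁴ − 1200k³n    [distributive law]
= −235kn² + 6300n³ − 4214k²n − 1174kn + 4305n² − 1816k² − 672k + 840n + 296k³ + 117kn³ + 2835n⁴ − 3378k²n² − 24k³n + 960k⁴    [combine like terms]

−235kn² + 6300n³ − 4214k²n − 1174kn + 4305n² − 1816k² − 672k + 840n + 296k³ + 117kn³ + 2835n⁴ − 3378k²n² − 24k³n + 960k⁴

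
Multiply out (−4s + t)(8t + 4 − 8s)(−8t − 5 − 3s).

(−4s + t)(8t + 4 − 8s)(−8t − 5 − 3s)
= (−32st − 16s + 32s^2 + 8t^2 + 4t − 8st)(−8t − 5 − 3s)    [distributive law]
= (−40st − 16s + 32s^2 + 8t^2 + 4t)(−8t − 5 − 3s)    [combine like terms]
= 320st^2 + 200st + 120s^2t + 128st + 80s + 48s^2 − 256s^2t − 160s^2 − 96s^3 − 64t^3 − 40t^2 − 24st^2 − 32t^2 − 20t − 12st    [distributive law]
= 296st^2 + 316st − 136s^2t + 80s − 112s^2 − 96s^3 − 64t^3 − 72t^2 − 20t    [combine like terms]

296st^2 + 316st − 136s^2t + 80s − 112s^2 − 96s^3 − 64t^3 − 72t^2 − 20t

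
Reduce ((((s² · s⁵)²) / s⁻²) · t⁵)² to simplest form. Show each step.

((((s² · s⁵)²) / s⁻²) · t⁵)²
= ((((s² · s⁵)²) / s⁻²)²) · ((t⁵)²)    [power of a product]
= ((((s² · s⁵)²)²) / ((s⁻²)²)) · ((t⁵)²)    [power of a quotient]
= (((s² · s⁵)⁴) / ((s⁻²)²)) · ((t⁵)²)    [power of a power]
= ((((s²)⁴) · ((s⁵)⁴)) / ((s⁻²)²)) · ((t⁵)²)    [power of a product]
= ((s⁸ · ((s⁵)⁴)) / ((s⁻²)²)) · ((t⁵)²)    [power of a power]
= ((s⁸ · s²⁰) / ((s⁻²)²)) · ((t⁵)²)    [power of a power]
= (s²⁸ / ((s⁻²)²)) · ((t⁵)²)    [product of powers]
= (s²⁸ / s⁻⁴) · ((t⁵)²)    [power of a power]
= s³² · ((t⁵)²)    [quotient of powers]
= s³² · t¹⁰    [power of a power]
= s³²t¹⁰    [rearrange]

s³²t¹⁰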